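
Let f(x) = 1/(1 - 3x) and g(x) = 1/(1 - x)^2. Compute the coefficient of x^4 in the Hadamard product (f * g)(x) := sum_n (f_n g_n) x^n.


f has coefficients f_k = 3^k. For g = 1/(1 - x)^2 the coefficient is g_k = C(k + 1, 1) = k + 1. The Hadamard coefficient is (f * g)_k = 3^k * (k + 1).
For k = 4: 3^4 * 5 = 81 * 5 = 405.

405


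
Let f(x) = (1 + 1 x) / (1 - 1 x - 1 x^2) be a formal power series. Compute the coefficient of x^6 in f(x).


Write f(x) = sum_{k>=0} a_k x^k. Multiplying both sides by 1 - 1 x - 1 x^2 gives
(1 - 1 x - 1 x^2) sum_{k>=0} a_k x^k = 1 + 1 x.
Matching coefficients:
 x^0: a_0 = 1
 x^1: a_1 - 1 a_0 = 1  =>  a_1 = 1*1 + 1 = 2
 x^k (k >= 2): a_k = 1 a_{k-1} + 1 a_{k-2}.
Iterating: a_2 = 3, a_3 = 5, a_4 = 8, a_5 = 13, a_6 = 21.
So the coefficient of x^6 is 21.

21


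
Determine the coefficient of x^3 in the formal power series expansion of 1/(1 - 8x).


The geometric series identity gives 1/(1 - c x) = sum_{k>=0} c^k x^k, so the coefficient of x^k is c^k.
Here c = 8 and k = 3.
Computing: 8^3 = 512

512


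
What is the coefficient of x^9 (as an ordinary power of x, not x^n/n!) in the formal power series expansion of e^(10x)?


The exponential series is e^y = sum_{k>=0} y^k / k!. Substituting y = 10x gives
e^(10x) = sum_{k>=0} 10^k x^k / k!.
So the coefficient of x^n is a^n/n! with a = 10, n = 9:
10^9 / 9! = 1000000000/362880 = 1562500/567

1562500/567


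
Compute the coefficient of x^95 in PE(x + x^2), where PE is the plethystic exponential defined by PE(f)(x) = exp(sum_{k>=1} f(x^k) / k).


With f(x) = x + x^2, the exponent is sum_{k>=1} (x^k + x^(2k)) / k = -ln(1 - x) - ln(1 - x^2). Exponentiating:
PE(x + x^2) = 1 / ((1 - x)(1 - x^2)).
This is the generating function for partitions of n into parts of size 1 or 2. The number of 2's can be any j in 0..47, and the rest are 1's, so
[x^95] = floor(95/2) + 1 = 48.

48


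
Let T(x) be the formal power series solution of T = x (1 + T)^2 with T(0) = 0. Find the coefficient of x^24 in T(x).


Apply the Lagrange inversion formula: if T = x * phi(T) with phi(t) = (1 + t)^2, then [x^n] T = (1/n) [t^(n-1)] phi(t)^n = (1/n) [t^(n-1)] (1 + t)^(2n) = (1/n) C(2n, n-1).
Using the identity C(2n, n-1) = C(2n, n) * n / (n+1), the unscaled factor equals C(2n, n) / (n+1) = C_n, the n-th Catalan number.
For n = 24: C_24 = C(48, 24) / 25 = 32247603683100/25 = 1289904147324 = 1289904147324.

1289904147324


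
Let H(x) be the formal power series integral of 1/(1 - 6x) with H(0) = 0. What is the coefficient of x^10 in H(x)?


1/(1 - 6x) = sum_{k>=0} 6^k x^k. Integrating termwise with H(0) = 0:
H(x) = sum_{k>=0} 6^k x^(k+1) / (k+1) = sum_{m>=1} 6^(m-1) x^m / m.
For m = 10: 6^9/10 = 10077696/10 = 5038848/5.

5038848/5


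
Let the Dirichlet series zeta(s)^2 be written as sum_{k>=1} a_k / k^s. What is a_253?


The Dirichlet convolution of the constant function 1 with itself gives (1 * 1)(k) = sum_{d | k} 1 = d(k), the number of positive divisors of k.
Since zeta(s) = sum_{k>=1} 1/k^s, we have zeta(s)^2 = sum_{k>=1} d(k)/k^s, so a_k = d(k).
For k = 253: the divisors are 1, 11, 23, 253.
Count = 4.

4


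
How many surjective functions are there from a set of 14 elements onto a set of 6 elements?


By inclusion-exclusion on which target elements are missed, the number of surjections from an n-set onto a k-set is
surj(n, k) = sum_{j=0}^{k} (-1)^j C(k, j) (k - j)^n.
Equivalently surj(n, k) = k! * S(n, k), where S(n, k) is the Stirling number of the second kind.
For n = 14, k = 6:
S(14, 6) = 63436373, so
surj = 6! * 63436373 = 720 * 63436373 = 45674188560.

45674188560


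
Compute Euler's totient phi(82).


phi(n) counts integers in [1, n] coprime to n. Using the multiplicative formula phi(n) = n * prod_{p | n} (1 - 1/p):
82 = 2 * 41, so
phi(82) = 82 * (1 - 1/2) * (1 - 1/41) = 40.

40


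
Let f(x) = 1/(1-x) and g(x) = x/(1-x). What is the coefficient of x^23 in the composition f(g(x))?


First simplify the composition: f(g(x)) = 1/(1 - x/(1-x)) = (1-x)/((1-x) - x) = (1-x)/(1-2x).
Now extract the coefficient. Write (1-x)/(1-2x) = 1/(1-2x) - x/(1-2x).
The coefficient of x^n in 1/(1-2x) is 2^n, and in x/(1-2x) is 2^(n-1) (for n >= 1).
So the coefficient of x^23 is 2^23 - 2^22 = 8388608 - 4194304 = 4194304.

4194304


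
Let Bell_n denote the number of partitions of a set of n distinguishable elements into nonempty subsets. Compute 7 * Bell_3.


Bell_3 can be computed from the Bell triangle or from Dobinski's identity Bell_n = (1/e) * sum_{k>=0} k^n / k!.
Computing Bell_3 = 5.
Then 7 * 5 = 35.

35


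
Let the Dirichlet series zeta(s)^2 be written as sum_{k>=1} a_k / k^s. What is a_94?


The Dirichlet convolution of the constant function 1 with itself gives (1 * 1)(k) = sum_{d | k} 1 = d(k), the number of positive divisors of k.
Since zeta(s) = sum_{k>=1} 1/k^s, we have zeta(s)^2 = sum_{k>=1} d(k)/k^s, so a_k = d(k).
For k = 94: the divisors are 1, 2, 47, 94.
Count = 4.

4


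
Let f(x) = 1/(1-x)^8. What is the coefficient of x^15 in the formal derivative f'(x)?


Differentiate: d/dx [ 1/(1-x)^r ] = r / (1-x)^(r+1).
Here r = 8, so f'(x) = 8 / (1-x)^9.
The expansion of 1/(1-x)^(r+1) has coefficient of x^n equal to C(n+r, r).
So the coefficient of x^15 in f'(x) is
8 * C(23, 8) = 8 * 490314 = 3922512

3922512


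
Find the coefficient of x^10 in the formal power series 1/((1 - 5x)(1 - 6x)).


By partial fractions or Cauchy convolution:
The coefficient equals sum_{k=0}^{10} 5^k * 6^(10-k).
= 313968931

313968931


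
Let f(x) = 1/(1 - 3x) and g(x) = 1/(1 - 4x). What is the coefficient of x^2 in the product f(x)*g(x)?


The coefficient of x^n in f*g is the Cauchy product: sum_{k=0}^{n} a^k * b^(n-k).
With a=3, b=4, n=2:
sum_{k=0}^{2} 3^k * 4^(2-k)
= 37

37


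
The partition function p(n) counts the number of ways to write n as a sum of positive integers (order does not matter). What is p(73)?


Using the generating function prod_{k>=1} 1/(1-x^k), we compute p(73).
By dynamic programming over parts 1 through 73:
p(73) = 6185689

6185689


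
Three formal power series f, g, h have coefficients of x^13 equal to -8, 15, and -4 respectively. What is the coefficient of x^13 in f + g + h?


Series addition is componentwise:
-8 + 15 + -4
= 3

3


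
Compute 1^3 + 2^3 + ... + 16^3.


This power sum has a closed form given by Faulhaber's formula
sum_{k=1}^{m} k^p = (1 / (p + 1)) * sum_{j=0}^{p} C(p + 1, j) B_j m^(p + 1 - j),
but for small m direct computation is fastest:
1 + 8 + 27 + 64 + 125 + 216 + 343 + 512 + 729 + 1000 + 1331 + 1728 + 2197 + 2744 + 3375 + 4096 = 18496.

18496


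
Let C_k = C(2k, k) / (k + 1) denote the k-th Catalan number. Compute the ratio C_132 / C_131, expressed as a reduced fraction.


Using C_k = (2k)! / (k! (k+1)!), the ratio C_{k+1}/C_k simplifies to
C_{k+1}/C_k = [(2k+2)! / ((k+1)! (k+2)!)] * [k! (k+1)! / (2k)!]
 = (2k+2)(2k+1) / ((k+1)(k+2)) = 2(2k+1) / (k+2).
For k = 131: 2(2*131 + 1) / (131 + 2) = 526/133 = 526/133.

526/133


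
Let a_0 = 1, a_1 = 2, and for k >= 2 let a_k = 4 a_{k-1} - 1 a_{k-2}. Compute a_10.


Iterating the recurrence forward:
a_0 = 1
a_1 = 2
a_2 = 4*2 - 1*1 = 7
a_3 = 4*7 - 1*2 = 26
a_4 = 4*26 - 1*7 = 97
a_5 = 4*97 - 1*26 = 362
a_6 = 4*362 - 1*97 = 1351
a_7 = 4*1351 - 1*362 = 5042
a_8 = 4*5042 - 1*1351 = 18817
a_9 = 4*18817 - 1*5042 = 70226
a_10 = 4*70226 - 1*18817 = 262087
So a_10 = 262087.

262087


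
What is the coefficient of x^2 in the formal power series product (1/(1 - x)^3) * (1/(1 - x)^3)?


Combine the factors: (1/(1 - x)^3) * (1/(1 - x)^3) = 1/(1 - x)^6.
Then use 1/(1 - x)^r = sum_{k>=0} C(k + r - 1, r - 1) x^k with r = 6 and k = 2:
C(7, 5) = 21.

21


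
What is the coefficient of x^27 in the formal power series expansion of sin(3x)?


The Maclaurin series is sin(t) = sum_{k>=0} (-1)^k t^(2k+1) / (2k+1)!, so substituting t = 3x, only odd powers of x are nonzero, with coefficient of x^(2k+1) equal to (-1)^k 3^(2k+1) / (2k+1)!.
Write 27 = 2*13 + 1, giving the coefficient (-1)^13 * 3^27 / 27! = -7625597484987/10888869450418352160768000000 = -4782969/6829776306569216000000.

-4782969/6829776306569216000000


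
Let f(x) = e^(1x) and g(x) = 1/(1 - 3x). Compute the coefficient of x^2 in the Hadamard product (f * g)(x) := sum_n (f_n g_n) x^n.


Expanding: f_k = 1^k/k! (from e^(1x)) and g_k = 3^k (from 1/(1 - 3x)). So the Hadamard coefficient (f * g)_k = 1^k 3^k / k! = (3)^k / k!.
For k = 2: 3^2/2! = 9/2 = 9/2.

9/2


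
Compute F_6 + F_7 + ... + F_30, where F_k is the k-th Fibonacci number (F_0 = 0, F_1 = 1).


Use the identity sum_{k=0}^{N} F_k = F_{N+2} - 1 (which follows from F_{k+2} - F_{k+1} = F_k). Then
sum_{k=6}^{30} F_k = (F_{32} - 1) - (F_{7} - 1) = F_{32} - F_{7}.
Computing: F_{32} = 2178309, F_{7} = 13, so
Sum = 2178309 - 13 = 2178296.

2178296


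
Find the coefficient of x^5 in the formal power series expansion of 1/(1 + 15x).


Write 1/(1 + c x) = 1/(1 - (-c) x) and apply the geometric-series identity
1/(1 - y) = sum_{k>=0} y^k to get 1/(1 + c x) = sum_{k>=0} (-c)^k x^k.
So the coefficient of x^k is (-c)^k = (-1)^k * c^k.
Here c = 15 and k = 5:
(-15)^5 = -1 * 759375 = -759375

-759375


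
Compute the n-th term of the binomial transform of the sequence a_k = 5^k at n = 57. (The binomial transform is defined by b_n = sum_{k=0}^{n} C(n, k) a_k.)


With a_k = 5^k, b_n = sum_{k=0}^{n} C(n, k) 5^k = (1 + 5)^n by the binomial theorem.
For n = 57: (1 + 5)^57 = 6^57 = 226267027688376192080197927193400943822503936.

226267027688376192080197927193400943822503936


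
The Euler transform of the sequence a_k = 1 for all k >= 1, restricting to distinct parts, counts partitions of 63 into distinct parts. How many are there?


Partitions of 63 into distinct parts can be computed via generating function.
Product (1+x)(1+x^2)(1+x^3)...
The coefficient of x^63 = 14848

14848


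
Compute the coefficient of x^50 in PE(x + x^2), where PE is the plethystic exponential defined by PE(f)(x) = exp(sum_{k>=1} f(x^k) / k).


With f(x) = x + x^2, the exponent is sum_{k>=1} (x^k + x^(2k)) / k = -ln(1 - x) - ln(1 - x^2). Exponentiating:
PE(x + x^2) = 1 / ((1 - x)(1 - x^2)).
This is the generating function for partitions of n into parts of size 1 or 2. The number of 2's can be any j in 0..25, and the rest are 1's, so
[x^50] = floor(50/2) + 1 = 26.

26


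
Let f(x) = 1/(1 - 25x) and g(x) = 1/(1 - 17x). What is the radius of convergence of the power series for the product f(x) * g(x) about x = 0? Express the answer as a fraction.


The radius of 1/(1 - 25x) is 1/25 (nearest singularity at x = 1/25), and the radius of 1/(1 - 17x) is 1/17.
The product f(x)*g(x) = 1/((1 - 25x)(1 - 17x)) has singularities at both 1/25 and 1/17, so its radius of convergence is the distance to the nearest one:
min(1/25, 1/17) = 1/25.

1/25


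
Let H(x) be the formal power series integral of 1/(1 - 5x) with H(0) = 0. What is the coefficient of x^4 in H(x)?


1/(1 - 5x) = sum_{k>=0} 5^k x^k. Integrating termwise with H(0) = 0:
H(x) = sum_{k>=0} 5^k x^(k+1) / (k+1) = sum_{m>=1} 5^(m-1) x^m / m.
For m = 4: 5^3/4 = 125/4 = 125/4.

125/4


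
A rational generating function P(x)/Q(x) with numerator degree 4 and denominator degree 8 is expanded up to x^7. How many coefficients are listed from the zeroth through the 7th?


Expanding up to x^7 gives the coefficients for x^0, x^1, ..., x^7.
That is 7 + 1 = 8 coefficients in total.

8


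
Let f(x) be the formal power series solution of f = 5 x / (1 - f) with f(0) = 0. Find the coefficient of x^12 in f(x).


Apply Lagrange inversion: f = 5 x * phi(f) with phi(t) = 1/(1 - t), so
[x^n] f = 5^n * (1/n) [t^(n-1)] phi(t)^n = 5^n * (1/n) [t^(n-1)] (1 - t)^(-n) = 5^n * (1/n) C(2n - 2, n - 1) = 5^n * C_{n-1}.
For n = 12: C_11 = C(22, 11) / 12 = 705432/12 = 58786.
With the 5^12 = 244140625 factor, the coefficient is 244140625 * 58786 = 14352050781250.

14352050781250


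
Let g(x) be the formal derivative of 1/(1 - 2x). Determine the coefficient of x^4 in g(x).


Differentiate termwise: d/dx sum_{k>=0} 2^k x^k = sum_{k>=1} k 2^k x^(k-1) = sum_{j>=0} (j+1) 2^(j+1) x^j.
Equivalently, d/dx [1/(1 - 2x)] = 2/(1 - 2x)^2.
For j = 4: 5 * 2^5 = 5 * 32 = 160.

160


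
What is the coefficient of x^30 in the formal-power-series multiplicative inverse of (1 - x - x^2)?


Let the inverse be f(x) = sum_{k>=0} a_k x^k. From f(x) * (1 - x - x^2) = 1 and matching coefficients:
 x^0: a_0 = 1.
 x^1: a_1 - a_0 = 0, so a_1 = 1.
 x^k (k >= 2): a_k - a_{k-1} - a_{k-2} = 0, i.e. a_k = a_{k-1} + a_{k-2}.
This is the Fibonacci-type recurrence shifted so that a_0 = a_1 = 1.
Iterating: a_0=1, a_1=1, a_2=2, a_3=3, a_4=5, a_5=8, a_6=13, a_7=21, a_8=34, a_9=55, ...
a_30 = 1346269.

1346269


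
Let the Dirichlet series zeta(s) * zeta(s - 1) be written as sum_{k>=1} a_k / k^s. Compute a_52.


Convolution gives a_k = sum_{d | k} d * 1 = sum_{d | k} d = sigma(k), the sum of positive divisors of k.
For k = 52, the divisors are 1, 2, 4, 13, 26, 52, so
sigma(52) = 1 + 2 + 4 + 13 + 26 + 52 = 98.

98


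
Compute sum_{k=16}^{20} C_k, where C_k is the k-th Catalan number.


C_16 through C_20: 35357670, 129644790, 477638700, 1767263190, 6564120420
Sum = 35357670 + 129644790 + 477638700 + 1767263190 + 6564120420
= 8974024770

8974024770


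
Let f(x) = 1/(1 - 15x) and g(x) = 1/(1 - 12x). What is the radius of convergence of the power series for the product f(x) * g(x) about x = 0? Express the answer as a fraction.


The radius of 1/(1 - 15x) is 1/15 (nearest singularity at x = 1/15), and the radius of 1/(1 - 12x) is 1/12.
The product f(x)*g(x) = 1/((1 - 15x)(1 - 12x)) has singularities at both 1/15 and 1/12, so its radius of convergence is the distance to the nearest one:
min(1/15, 1/12) = 1/15.

1/15


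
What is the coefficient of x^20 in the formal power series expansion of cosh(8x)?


The Maclaurin series is cosh(t) = sum_{m>=0} t^(2m) / (2m)!, so substituting t = 8x, only even powers of x are nonzero, with coefficient of x^(2m) equal to 8^(2m) / (2m)!.
For x^20 the coefficient is 8^20/20! = 1152921504606846976/2432902008176640000 = 4398046511104/9280784638125.

4398046511104/9280784638125


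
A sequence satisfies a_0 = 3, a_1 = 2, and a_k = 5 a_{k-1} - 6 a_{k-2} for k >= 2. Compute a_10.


The characteristic equation is t^2 - 5 t + 6 = 0, with roots r_1 = 3 and r_2 = 2 (so c_1 = r_1 + r_2, c_2 = -r_1 r_2 as required).
One can use the closed form a_n = A r_1^n + B r_2^n, but direct iteration is more reliable:
a_0 = 3, a_1 = 2, a_2 = -8, a_3 = -52, a_4 = -212, a_5 = -748, a_6 = -2468, a_7 = -7852, a_8 = -24452, a_9 = -75148, a_10 = -229028.
So a_10 = -229028.

-229028


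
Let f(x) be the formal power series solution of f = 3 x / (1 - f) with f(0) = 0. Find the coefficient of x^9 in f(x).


Apply Lagrange inversion: f = 3 x * phi(f) with phi(t) = 1/(1 - t), so
[x^n] f = 3^n * (1/n) [t^(n-1)] phi(t)^n = 3^n * (1/n) [t^(n-1)] (1 - t)^(-n) = 3^n * (1/n) C(2n - 2, n - 1) = 3^n * C_{n-1}.
For n = 9: C_8 = C(16, 8) / 9 = 12870/9 = 1430.
With the 3^9 = 19683 factor, the coefficient is 19683 * 1430 = 28146690.

28146690


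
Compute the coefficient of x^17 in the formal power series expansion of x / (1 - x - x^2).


Let f(x) = sum_{k>=0} a_k x^k. Multiplying f(x) * (1 - x - x^2) = x and matching coefficients gives a_0 = 0, a_1 = 1, and a_k = a_{k-1} + a_{k-2} for k >= 2. These are the Fibonacci numbers F_k.
Iterating from F_0 = 0, F_1 = 1:
F_0=0, F_1=1, F_2=1, F_3=2, F_4=3, F_5=5, F_6=8, F_7=13, F_8=21, F_9=34, ...
F_17 = 1597.

1597


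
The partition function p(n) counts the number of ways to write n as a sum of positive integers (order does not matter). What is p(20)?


Using the generating function prod_{k>=1} 1/(1-x^k), we compute p(20).
By dynamic programming over parts 1 through 20:
p(20) = 627

627


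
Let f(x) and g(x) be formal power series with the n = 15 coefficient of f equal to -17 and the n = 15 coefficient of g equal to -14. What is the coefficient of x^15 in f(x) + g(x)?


Addition of formal power series is termwise.
The coefficient of x^15 in f + g = -17 + -14
= -31

-31


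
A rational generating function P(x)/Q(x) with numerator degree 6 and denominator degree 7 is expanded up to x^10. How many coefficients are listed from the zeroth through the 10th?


Expanding up to x^10 gives the coefficients for x^0, x^1, ..., x^10.
That is 10 + 1 = 11 coefficients in total.

11


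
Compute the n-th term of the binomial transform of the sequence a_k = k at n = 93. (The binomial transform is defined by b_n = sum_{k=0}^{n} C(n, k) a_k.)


With a_k = k, b_n = sum_{k=0}^{n} C(n, k) k. Using k * C(n, k) = n * C(n-1, k-1) gives b_n = n * sum_{k>=1} C(n-1, k-1) = n * 2^(n-1).
For n = 93: 93 * 2^92 = 93 * 4951760157141521099596496896 = 460513694614161462262474211328.

460513694614161462262474211328


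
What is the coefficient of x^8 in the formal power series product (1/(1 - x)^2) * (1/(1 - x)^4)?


Combine the factors: (1/(1 - x)^2) * (1/(1 - x)^4) = 1/(1 - x)^6.
Then use 1/(1 - x)^r = sum_{k>=0} C(k + r - 1, r - 1) x^k with r = 6 and k = 8:
C(13, 5) = 1287.

1287


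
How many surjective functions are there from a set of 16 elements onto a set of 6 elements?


By inclusion-exclusion on which target elements are missed, the number of surjections from an n-set onto a k-set is
surj(n, k) = sum_{j=0}^{k} (-1)^j C(k, j) (k - j)^n.
Equivalently surj(n, k) = k! * S(n, k), where S(n, k) is the Stirling number of the second kind.
For n = 16, k = 6:
S(16, 6) = 2734926558, so
surj = 6! * 2734926558 = 720 * 2734926558 = 1969147121760.

1969147121760


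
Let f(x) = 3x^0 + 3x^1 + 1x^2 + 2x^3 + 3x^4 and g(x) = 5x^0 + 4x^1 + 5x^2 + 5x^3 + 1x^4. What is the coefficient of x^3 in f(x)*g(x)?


Cauchy product at x^3:
3*5 + 3*5 + 1*4 + 2*5
= 44

44


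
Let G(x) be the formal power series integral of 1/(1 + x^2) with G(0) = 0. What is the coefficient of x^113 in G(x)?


1/(1 + x^2) = sum_{j>=0} (-1)^j x^(2j). Integrating termwise with G(0) = 0:
G(x) = sum_{j>=0} (-1)^j x^(2j+1) / (2j+1) = arctan(x).
Only odd powers are nonzero. For x^113 write 113 = 2*56 + 1, giving
(-1)^56 / 113 = 1/113 = 1/113.

1/113


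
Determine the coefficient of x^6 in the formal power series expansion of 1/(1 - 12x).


The geometric series identity gives 1/(1 - c x) = sum_{k>=0} c^k x^k, so the coefficient of x^k is c^k.
Here c = 12 and k = 6.
Computing: 12^6 = 2985984

2985984


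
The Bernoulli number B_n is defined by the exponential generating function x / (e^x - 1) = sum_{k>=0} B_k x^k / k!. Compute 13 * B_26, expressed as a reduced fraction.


Bernoulli numbers can also be computed recursively via B_0 = 1 and sum_{j=0}^{m} C(m+1, j) B_j = 0 for m >= 1. Odd-index Bernoulli numbers vanish for k >= 3.
Computing B_26 = 8553103/6, so 13 * B_26 = 13 * 8553103/6 = 111190339/6.

111190339/6


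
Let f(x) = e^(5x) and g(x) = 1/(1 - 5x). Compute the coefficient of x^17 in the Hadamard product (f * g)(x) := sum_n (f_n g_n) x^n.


Expanding: f_k = 5^k/k! (from e^(5x)) and g_k = 5^k (from 1/(1 - 5x)). So the Hadamard coefficient (f * g)_k = 5^k 5^k / k! = (25)^k / k!.
For k = 17: 25^17/17! = 582076609134674072265625/355687428096000 = 4656612873077392578125/2845499424768.

4656612873077392578125/2845499424768


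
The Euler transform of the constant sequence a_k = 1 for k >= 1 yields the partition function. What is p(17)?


The Euler transform converts the sequence a_k = 1 into the number of integer partitions.
Using the recurrence or dynamic programming:
p(17) = 297

297


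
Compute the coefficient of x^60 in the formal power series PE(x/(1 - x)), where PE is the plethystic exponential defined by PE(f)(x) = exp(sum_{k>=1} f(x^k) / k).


For f(x) = x/(1 - x) we have
sum_{k>=1} f(x^k) / k = sum_{k>=1} (1/k) * x^k / (1 - x^k) = sum_{k, m >= 1} x^(k m) / k,
which after exponentiating simplifies to
PE(x/(1 - x)) = prod_{k>=1} 1 / (1 - x^k).
This is the generating function for the partition function p(n), so the coefficient of x^60 is p(60).
Computing p(60) by dynamic programming over parts 1, 2, ..., 60: p(60) = 966467.

966467


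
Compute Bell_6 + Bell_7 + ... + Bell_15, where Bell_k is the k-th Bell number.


Recall Bell_k counts set partitions of a k-set (with Bell_0 = 1 by convention).
Bell_6 through Bell_15: 203, 877, 4140, 21147, 115975, 678570, 4213597, 27644437, 190899322, 1382958545
Sum = 203 + 877 + 4140 + 21147 + 115975 + 678570 + 4213597 + 27644437 + 190899322 + 1382958545 = 1606536813.

1606536813


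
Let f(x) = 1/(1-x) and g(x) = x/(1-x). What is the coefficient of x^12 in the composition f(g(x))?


First simplify the composition: f(g(x)) = 1/(1 - x/(1-x)) = (1-x)/((1-x) - x) = (1-x)/(1-2x).
Now extract the coefficient. Write (1-x)/(1-2x) = 1/(1-2x) - x/(1-2x).
The coefficient of x^n in 1/(1-2x) is 2^n, and in x/(1-2x) is 2^(n-1) (for n >= 1).
So the coefficient of x^12 is 2^12 - 2^11 = 4096 - 2048 = 2048.

2048


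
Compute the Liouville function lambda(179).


The Liouville function is lambda(k) = (-1)^Omega(k), where Omega(k) counts the prime factors of k with multiplicity.
Factoring: 179 = 179, so Omega(179) = 1.
lambda(179) = (-1)^1 = -1.

-1


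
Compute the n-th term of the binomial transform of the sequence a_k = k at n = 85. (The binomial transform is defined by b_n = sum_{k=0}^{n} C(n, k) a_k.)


With a_k = k, b_n = sum_{k=0}^{n} C(n, k) k. Using k * C(n, k) = n * C(n-1, k-1) gives b_n = n * sum_{k>=1} C(n-1, k-1) = n * 2^(n-1).
For n = 85: 85 * 2^84 = 85 * 19342813113834066795298816 = 1644139114675895677600399360.

1644139114675895677600399360


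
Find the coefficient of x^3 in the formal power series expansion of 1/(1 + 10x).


Write 1/(1 + c x) = 1/(1 - (-c) x) and apply the geometric-series identity
1/(1 - y) = sum_{k>=0} y^k to get 1/(1 + c x) = sum_{k>=0} (-c)^k x^k.
So the coefficient of x^k is (-c)^k = (-1)^k * c^k.
Here c = 10 and k = 3:
(-10)^3 = -1 * 1000 = -1000

-1000


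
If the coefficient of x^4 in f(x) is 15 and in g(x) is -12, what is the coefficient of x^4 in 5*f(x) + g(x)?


Scalar multiplication scales coefficients: 5 * 15 = 75.
Then add the g coefficient: 75 + -12
= 63

63


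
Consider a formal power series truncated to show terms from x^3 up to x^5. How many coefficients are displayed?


From x^3 to x^5 inclusive, the count is 5 - 3 + 1 = 3.

3


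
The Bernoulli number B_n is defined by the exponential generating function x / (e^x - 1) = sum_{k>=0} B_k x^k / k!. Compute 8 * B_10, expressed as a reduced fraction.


Bernoulli numbers can also be computed recursively via B_0 = 1 and sum_{j=0}^{m} C(m+1, j) B_j = 0 for m >= 1. Odd-index Bernoulli numbers vanish for k >= 3.
Computing B_10 = 5/66, so 8 * B_10 = 8 * 5/66 = 20/33.

20/33


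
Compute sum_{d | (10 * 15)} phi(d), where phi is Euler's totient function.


First, 10 * 15 = 150. One classical identity is sum_{d | n} phi(d) = n (each k in [1, n] has a unique gcd with n, and among the k's with gcd(k, n) = n/d there are phi(d) of them). So the sum equals 150. We also verify directly:
Divisors of 150: 1, 2, 3, 5, 6, 10, 15, 25, 30, 50, 75, 150.
phi values: 1, 1, 2, 4, 2, 4, 8, 20, 8, 20, 40, 40.
Sum = 150.

150


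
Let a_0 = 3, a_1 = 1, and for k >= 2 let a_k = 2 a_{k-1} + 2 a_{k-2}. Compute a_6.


Iterating the recurrence forward:
a_0 = 3
a_1 = 1
a_2 = 2*1 + 2*3 = 8
a_3 = 2*8 + 2*1 = 18
a_4 = 2*18 + 2*8 = 52
a_5 = 2*52 + 2*18 = 140
a_6 = 2*140 + 2*52 = 384
So a_6 = 384.

384


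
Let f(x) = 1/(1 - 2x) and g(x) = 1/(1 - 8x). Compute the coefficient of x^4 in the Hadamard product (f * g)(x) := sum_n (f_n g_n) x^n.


f has coefficients f_k = 2^k and g has coefficients g_k = 8^k, so the Hadamard product has coefficient (f*g)_k = 2^k * 8^k = 16^k.
For k = 4: 16^4 = 65536.

65536


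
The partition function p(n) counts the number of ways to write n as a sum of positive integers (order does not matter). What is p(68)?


Using the generating function prod_{k>=1} 1/(1-x^k), we compute p(68).
By dynamic programming over parts 1 through 68:
p(68) = 3087735

3087735


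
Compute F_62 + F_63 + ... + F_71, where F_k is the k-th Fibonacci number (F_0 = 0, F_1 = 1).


Use the identity sum_{k=0}^{N} F_k = F_{N+2} - 1 (which follows from F_{k+2} - F_{k+1} = F_k). Then
sum_{k=62}^{71} F_k = (F_{73} - 1) - (F_{63} - 1) = F_{73} - F_{63}.
Computing: F_{73} = 806515533049393, F_{63} = 6557470319842, so
Sum = 806515533049393 - 6557470319842 = 799958062729551.

799958062729551


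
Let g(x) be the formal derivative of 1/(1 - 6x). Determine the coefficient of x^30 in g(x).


Differentiate termwise: d/dx sum_{k>=0} 6^k x^k = sum_{k>=1} k 6^k x^(k-1) = sum_{j>=0} (j+1) 6^(j+1) x^j.
Equivalently, d/dx [1/(1 - 6x)] = 6/(1 - 6x)^2.
For j = 30: 31 * 6^31 = 31 * 1326443518324400147398656 = 41119749068056404569358336.

41119749068056404569358336


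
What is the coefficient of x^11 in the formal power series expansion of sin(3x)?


The Maclaurin series is sin(t) = sum_{k>=0} (-1)^k t^(2k+1) / (2k+1)!, so substituting t = 3x, only odd powers of x are nonzero, with coefficient of x^(2k+1) equal to (-1)^k 3^(2k+1) / (2k+1)!.
Write 11 = 2*5 + 1, giving the coefficient (-1)^5 * 3^11 / 11! = -177147/39916800 = -2187/492800.

-2187/492800


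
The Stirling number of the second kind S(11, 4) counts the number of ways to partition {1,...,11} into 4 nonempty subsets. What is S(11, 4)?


Using the explicit formula S(n,k) = (1/k!) sum_{j=0}^{k} (-1)^(k-j) C(k,j) j^n:
S(11, 4) = 145750
Equivalently, S(n,k) is n! times the coefficient of x^n in the EGF (e^x - 1)^k / k!.

145750


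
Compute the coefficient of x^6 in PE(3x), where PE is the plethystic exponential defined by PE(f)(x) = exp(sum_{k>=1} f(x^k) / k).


With f(x) = 3x, the exponent is sum_{k>=1} 3 x^k / k = 3 * (-ln(1 - x)). Exponentiating:
PE(3x) = exp(-3 ln(1 - x)) = 1/(1 - x)^3.
By the negative binomial expansion, [x^n] 1/(1 - x)^3 = C(n + 2, 2).
For n = 6: C(8, 2) = 28.

28


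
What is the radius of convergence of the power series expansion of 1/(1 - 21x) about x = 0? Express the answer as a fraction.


Expanding 1/(1 - 21x) = sum_{k>=0} 21^k x^k, the series converges when |21x| < 1, i.e., |x| < 1/21.
So the radius of convergence is 1/21 = 1/21.

1/21


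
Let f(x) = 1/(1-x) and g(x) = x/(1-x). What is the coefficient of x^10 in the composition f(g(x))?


First simplify the composition: f(g(x)) = 1/(1 - x/(1-x)) = (1-x)/((1-x) - x) = (1-x)/(1-2x).
Now extract the coefficient. Write (1-x)/(1-2x) = 1/(1-2x) - x/(1-2x).
The coefficient of x^n in 1/(1-2x) is 2^n, and in x/(1-2x) is 2^(n-1) (for n >= 1).
So the coefficient of x^10 is 2^10 - 2^9 = 1024 - 512 = 512.

512


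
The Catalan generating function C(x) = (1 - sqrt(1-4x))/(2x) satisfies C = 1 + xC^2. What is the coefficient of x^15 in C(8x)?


Substituting x -> 8x scales the n-th coefficient by 8^n, so [x^15] C(8x) = 8^15 * C_15.
C_15 = C(2*15, 15)/(16) = 155117520/16 = 9694845.
So 8^15 * 9694845 = 35184372088832 * 9694845 = 341107033823552471040.

341107033823552471040


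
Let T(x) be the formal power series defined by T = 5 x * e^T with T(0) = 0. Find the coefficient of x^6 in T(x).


Apply the Lagrange inversion formula: if T = 5 x * phi(T) with phi(t) = e^t, then
[x^n] T = 5^n * (1/n) [t^(n-1)] phi(t)^n = 5^n * (1/n) [t^(n-1)] e^(n t) = 5^n * (1/n) * n^(n-1) / (n-1)! = 5^n * n^(n-1) / n!.
When c = 1 this is the Cayley count of rooted labeled trees on n vertices, divided by n!.
For n = 6: 5^6 * 6^5 / 6! = 15625 * 7776/720 = 168750.

168750


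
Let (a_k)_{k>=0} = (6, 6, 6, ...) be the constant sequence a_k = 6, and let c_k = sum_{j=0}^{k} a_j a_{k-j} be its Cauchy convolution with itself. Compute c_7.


Since a_j = 6 for all j >= 0, the convolution sum becomes
c_k = sum_{j=0}^{k} 6 * 6 = 36 * (k + 1).
Equivalently, the generating function of (a_k) is 6/(1 - x) and its square is 36/(1 - x)^2 = sum_{k>=0} 36(k + 1) x^k.
For k = 7: 36 * 8 = 288.

288


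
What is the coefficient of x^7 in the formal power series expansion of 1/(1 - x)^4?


The expansion 1/(1 - x)^r = sum_{k>=0} C(k + r - 1, r - 1) x^k follows from the multiset / negative-binomial theorem (or from repeated differentiation of the geometric series).
For r = 4 and k = 7:
C(10, 3) = 3628800 / (6 * 5040) = 120.

120


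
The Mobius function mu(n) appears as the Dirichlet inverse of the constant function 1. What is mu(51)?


51 = 3 * 17 (all distinct primes).
mu(51) = (-1)^2 = 1

1


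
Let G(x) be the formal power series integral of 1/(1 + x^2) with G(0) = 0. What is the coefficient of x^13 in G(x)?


1/(1 + x^2) = sum_{j>=0} (-1)^j x^(2j). Integrating termwise with G(0) = 0:
G(x) = sum_{j>=0} (-1)^j x^(2j+1) / (2j+1) = arctan(x).
Only odd powers are nonzero. For x^13 write 13 = 2*6 + 1, giving
(-1)^6 / 13 = 1/13 = 1/13.

1/13


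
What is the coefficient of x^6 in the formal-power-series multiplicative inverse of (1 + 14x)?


The inverse is 1/(1 + 14x). Apply the geometric identity 1/(1 - y) = sum_{k>=0} y^k with y = -14x:
1/(1 + 14x) = sum_{k>=0} (-14)^k x^k.
So the coefficient of x^6 is (-14)^6 = 7529536.

7529536


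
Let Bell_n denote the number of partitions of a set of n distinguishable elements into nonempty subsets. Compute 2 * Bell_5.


Bell_5 can be computed from the Bell triangle or from Dobinski's identity Bell_n = (1/e) * sum_{k>=0} k^n / k!.
Computing Bell_5 = 52.
Then 2 * 52 = 104.

104


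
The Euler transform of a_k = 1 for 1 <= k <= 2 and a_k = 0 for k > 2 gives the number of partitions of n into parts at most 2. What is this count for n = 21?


Partitions of 21 into parts at most 2:
Using generating function (1-x)^(-1)(1-x^2)^(-1),
the coefficient of x^21 = 11

11


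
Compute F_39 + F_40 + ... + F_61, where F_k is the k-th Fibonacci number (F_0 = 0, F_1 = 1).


Use the identity sum_{k=0}^{N} F_k = F_{N+2} - 1 (which follows from F_{k+2} - F_{k+1} = F_k). Then
sum_{k=39}^{61} F_k = (F_{63} - 1) - (F_{40} - 1) = F_{63} - F_{40}.
Computing: F_{63} = 6557470319842, F_{40} = 102334155, so
Sum = 6557470319842 - 102334155 = 6557367985687.

6557367985687


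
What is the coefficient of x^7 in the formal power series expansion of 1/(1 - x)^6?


The expansion 1/(1 - x)^r = sum_{k>=0} C(k + r - 1, r - 1) x^k follows from the multiset / negative-binomial theorem (or from repeated differentiation of the geometric series).
For r = 6 and k = 7:
C(12, 5) = 479001600 / (120 * 5040) = 792.

792


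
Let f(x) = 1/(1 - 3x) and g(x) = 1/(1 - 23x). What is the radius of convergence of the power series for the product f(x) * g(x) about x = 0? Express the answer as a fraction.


The radius of 1/(1 - 3x) is 1/3 (nearest singularity at x = 1/3), and the radius of 1/(1 - 23x) is 1/23.
The product f(x)*g(x) = 1/((1 - 3x)(1 - 23x)) has singularities at both 1/3 and 1/23, so its radius of convergence is the distance to the nearest one:
min(1/3, 1/23) = 1/23.

1/23


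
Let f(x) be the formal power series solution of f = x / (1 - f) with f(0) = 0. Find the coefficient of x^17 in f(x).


Apply Lagrange inversion: f = x * phi(f) with phi(t) = 1/(1 - t), so
[x^n] f = (1/n) [t^(n-1)] phi(t)^n = (1/n) [t^(n-1)] (1 - t)^(-n) = (1/n) C(2n - 2, n - 1) = C_{n-1}.
For n = 17: C_16 = C(32, 16) / 17 = 601080390/17 = 35357670 = 35357670.

35357670


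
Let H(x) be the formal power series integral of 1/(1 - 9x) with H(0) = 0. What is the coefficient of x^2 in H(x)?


1/(1 - 9x) = sum_{k>=0} 9^k x^k. Integrating termwise with H(0) = 0:
H(x) = sum_{k>=0} 9^k x^(k+1) / (k+1) = sum_{m>=1} 9^(m-1) x^m / m.
For m = 2: 9^1/2 = 9/2 = 9/2.

9/2


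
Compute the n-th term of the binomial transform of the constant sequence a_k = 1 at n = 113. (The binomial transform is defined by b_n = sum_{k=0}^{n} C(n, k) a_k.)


With a_k = 1 for all k, b_n = sum_{k=0}^{n} C(n, k) = 2^n by the binomial theorem.
For n = 113: 2^113 = 10384593717069655257060992658440192.

10384593717069655257060992658440192


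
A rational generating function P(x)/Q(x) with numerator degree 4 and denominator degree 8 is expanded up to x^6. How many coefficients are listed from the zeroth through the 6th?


Expanding up to x^6 gives the coefficients for x^0, x^1, ..., x^6.
That is 6 + 1 = 7 coefficients in total.

7


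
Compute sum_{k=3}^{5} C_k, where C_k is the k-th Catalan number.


C_3 through C_5: 5, 14, 42
Sum = 5 + 14 + 42
= 61

61


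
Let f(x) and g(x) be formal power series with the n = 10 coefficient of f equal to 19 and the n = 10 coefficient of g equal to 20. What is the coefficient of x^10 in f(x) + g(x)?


Addition of formal power series is termwise.
The coefficient of x^10 in f + g = 19 + 20
= 39

39


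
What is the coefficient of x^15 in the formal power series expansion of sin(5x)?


The Maclaurin series is sin(t) = sum_{k>=0} (-1)^k t^(2k+1) / (2k+1)!, so substituting t = 5x, only odd powers of x are nonzero, with coefficient of x^(2k+1) equal to (-1)^k 5^(2k+1) / (2k+1)!.
Write 15 = 2*7 + 1, giving the coefficient (-1)^7 * 5^15 / 15! = -30517578125/1307674368000 = -244140625/10461394944.

-244140625/10461394944


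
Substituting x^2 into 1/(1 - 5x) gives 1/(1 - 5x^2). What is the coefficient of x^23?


Since 1/(1 - 5x^2) only has even powers of x,
the coefficient of x^23 (odd) is 0.

0


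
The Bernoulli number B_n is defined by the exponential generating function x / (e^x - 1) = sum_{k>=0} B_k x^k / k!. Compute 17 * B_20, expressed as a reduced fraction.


Bernoulli numbers can also be computed recursively via B_0 = 1 and sum_{j=0}^{m} C(m+1, j) B_j = 0 for m >= 1. Odd-index Bernoulli numbers vanish for k >= 3.
Computing B_20 = -174611/330, so 17 * B_20 = 17 * -174611/330 = -2968387/330.

-2968387/330


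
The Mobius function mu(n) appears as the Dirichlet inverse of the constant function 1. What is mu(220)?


220 has a squared prime factor, so mu(220) = 0.
Factorization reveals a repeated prime.

0


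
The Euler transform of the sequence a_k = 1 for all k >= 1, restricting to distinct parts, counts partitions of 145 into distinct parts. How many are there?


Partitions of 145 into distinct parts can be computed via generating function.
Product (1+x)(1+x^2)(1+x^3)...
The coefficient of x^145 = 13699699

13699699


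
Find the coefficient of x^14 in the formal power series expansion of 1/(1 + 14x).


Write 1/(1 + c x) = 1/(1 - (-c) x) and apply the geometric-series identity
1/(1 - y) = sum_{k>=0} y^k to get 1/(1 + c x) = sum_{k>=0} (-c)^k x^k.
So the coefficient of x^k is (-c)^k = (-1)^k * c^k.
Here c = 14 and k = 14:
(-14)^14 = 1 * 11112006825558016 = 11112006825558016

11112006825558016


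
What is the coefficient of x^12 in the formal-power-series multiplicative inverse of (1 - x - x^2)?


Let the inverse be f(x) = sum_{k>=0} a_k x^k. From f(x) * (1 - x - x^2) = 1 and matching coefficients:
 x^0: a_0 = 1.
 x^1: a_1 - a_0 = 0, so a_1 = 1.
 x^k (k >= 2): a_k - a_{k-1} - a_{k-2} = 0, i.e. a_k = a_{k-1} + a_{k-2}.
This is the Fibonacci-type recurrence shifted so that a_0 = a_1 = 1.
Iterating: a_0=1, a_1=1, a_2=2, a_3=3, a_4=5, a_5=8, a_6=13, a_7=21, a_8=34, a_9=55, ...
a_12 = 233.

233


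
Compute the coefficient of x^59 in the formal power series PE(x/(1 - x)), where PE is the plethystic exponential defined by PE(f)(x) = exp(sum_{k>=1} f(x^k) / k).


For f(x) = x/(1 - x) we have
sum_{k>=1} f(x^k) / k = sum_{k>=1} (1/k) * x^k / (1 - x^k) = sum_{k, m >= 1} x^(k m) / k,
which after exponentiating simplifies to
PE(x/(1 - x)) = prod_{k>=1} 1 / (1 - x^k).
This is the generating function for the partition function p(n), so the coefficient of x^59 is p(59).
Computing p(59) by dynamic programming over parts 1, 2, ..., 59: p(59) = 831820.

831820


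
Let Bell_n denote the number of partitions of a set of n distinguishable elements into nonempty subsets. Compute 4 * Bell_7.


Bell_7 can be computed from the Bell triangle or from Dobinski's identity Bell_n = (1/e) * sum_{k>=0} k^n / k!.
Computing Bell_7 = 877.
Then 4 * 877 = 3508.

3508


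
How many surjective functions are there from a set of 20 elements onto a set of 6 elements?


By inclusion-exclusion on which target elements are missed, the number of surjections from an n-set onto a k-set is
surj(n, k) = sum_{j=0}^{k} (-1)^j C(k, j) (k - j)^n.
Equivalently surj(n, k) = k! * S(n, k), where S(n, k) is the Stirling number of the second kind.
For n = 20, k = 6:
S(20, 6) = 4306078895384, so
surj = 6! * 4306078895384 = 720 * 4306078895384 = 3100376804676480.

3100376804676480


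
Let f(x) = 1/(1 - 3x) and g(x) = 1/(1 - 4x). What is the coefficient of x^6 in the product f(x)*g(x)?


The coefficient of x^n in f*g is the Cauchy product: sum_{k=0}^{n} a^k * b^(n-k).
With a=3, b=4, n=6:
sum_{k=0}^{6} 3^k * 4^(6-k)
= 14197

14197


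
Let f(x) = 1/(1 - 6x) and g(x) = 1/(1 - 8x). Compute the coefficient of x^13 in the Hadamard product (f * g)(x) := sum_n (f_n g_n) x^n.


f has coefficients f_k = 6^k and g has coefficients g_k = 8^k, so the Hadamard product has coefficient (f*g)_k = 6^k * 8^k = 48^k.
For k = 13: 48^13 = 7180192468708211294208.

7180192468708211294208


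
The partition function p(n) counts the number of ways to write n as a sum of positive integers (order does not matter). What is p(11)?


Using the generating function prod_{k>=1} 1/(1-x^k), we compute p(11).
By dynamic programming over parts 1 through 11:
p(11) = 56

56


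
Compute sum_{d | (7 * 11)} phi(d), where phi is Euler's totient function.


First, 7 * 11 = 77. One classical identity is sum_{d | n} phi(d) = n (each k in [1, n] has a unique gcd with n, and among the k's with gcd(k, n) = n/d there are phi(d) of them). So the sum equals 77. We also verify directly:
Divisors of 77: 1, 7, 11, 77.
phi values: 1, 6, 10, 60.
Sum = 77.

77


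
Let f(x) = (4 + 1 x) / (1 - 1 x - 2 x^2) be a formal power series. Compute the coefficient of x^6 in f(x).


Write f(x) = sum_{k>=0} a_k x^k. Multiplying both sides by 1 - 1 x - 2 x^2 gives
(1 - 1 x - 2 x^2) sum_{k>=0} a_k x^k = 4 + 1 x.
Matching coefficients:
 x^0: a_0 = 4
 x^1: a_1 - 1 a_0 = 1  =>  a_1 = 1*4 + 1 = 5
 x^k (k >= 2): a_k = 1 a_{k-1} + 2 a_{k-2}.
Iterating: a_2 = 13, a_3 = 23, a_4 = 49, a_5 = 95, a_6 = 193.
So the coefficient of x^6 is 193.

193


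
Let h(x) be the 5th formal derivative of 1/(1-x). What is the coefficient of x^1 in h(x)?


Differentiating 5 times: d^5/dx^5 [1/(1-x)] = 5!/(1-x)^6.
The expansion 1/(1-x)^6 = sum_{k>=0} C(k+5, 5) x^k, so the coefficient of x^n in 5!/(1-x)^6 is 5! * C(n+5, 5).
For n = 1: 120 * C(6, 5) = 120 * 6 = 720

720


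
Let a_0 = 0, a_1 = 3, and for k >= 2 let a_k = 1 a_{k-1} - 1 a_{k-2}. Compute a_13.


Iterating the recurrence forward:
a_0 = 0
a_1 = 3
a_2 = 1*3 - 1*0 = 3
a_3 = 1*3 - 1*3 = 0
a_4 = 1*0 - 1*3 = -3
a_5 = 1*-3 - 1*0 = -3
a_6 = 1*-3 - 1*-3 = 0
a_7 = 1*0 - 1*-3 = 3
a_8 = 1*3 - 1*0 = 3
a_9 = 1*3 - 1*3 = 0
a_10 = 1*0 - 1*3 = -3
a_11 = 1*-3 - 1*0 = -3
a_12 = 1*-3 - 1*-3 = 0
a_13 = 1*0 - 1*-3 = 3
So a_13 = 3.

3


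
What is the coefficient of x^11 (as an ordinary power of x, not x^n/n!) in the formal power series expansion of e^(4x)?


The exponential series is e^y = sum_{k>=0} y^k / k!. Substituting y = 4x gives
e^(4x) = sum_{k>=0} 4^k x^k / k!.
So the coefficient of x^n is a^n/n! with a = 4, n = 11:
4^11 / 11! = 4194304/39916800 = 16384/155925

16384/155925


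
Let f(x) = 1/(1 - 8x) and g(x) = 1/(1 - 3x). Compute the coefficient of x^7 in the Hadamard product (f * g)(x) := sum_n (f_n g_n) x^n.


f has coefficients f_k = 8^k and g has coefficients g_k = 3^k, so the Hadamard product has coefficient (f*g)_k = 8^k * 3^k = 24^k.
For k = 7: 24^7 = 4586471424.

4586471424


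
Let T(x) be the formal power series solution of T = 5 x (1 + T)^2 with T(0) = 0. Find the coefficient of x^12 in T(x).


Apply the Lagrange inversion formula: if T = 5 x * phi(T) with phi(t) = (1 + t)^2, then [x^n] T = 5^n * (1/n) [t^(n-1)] phi(t)^n = 5^n * (1/n) [t^(n-1)] (1 + t)^(2n) = 5^n * (1/n) C(2n, n-1).
Using the identity C(2n, n-1) = C(2n, n) * n / (n+1), the unscaled factor equals C(2n, n) / (n+1) = C_n, the n-th Catalan number.
For n = 12: C_12 = C(24, 12) / 13 = 2704156/13 = 208012.
With the 5^12 = 244140625 factor, the coefficient is 244140625 * 208012 = 50784179687500.

50784179687500
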